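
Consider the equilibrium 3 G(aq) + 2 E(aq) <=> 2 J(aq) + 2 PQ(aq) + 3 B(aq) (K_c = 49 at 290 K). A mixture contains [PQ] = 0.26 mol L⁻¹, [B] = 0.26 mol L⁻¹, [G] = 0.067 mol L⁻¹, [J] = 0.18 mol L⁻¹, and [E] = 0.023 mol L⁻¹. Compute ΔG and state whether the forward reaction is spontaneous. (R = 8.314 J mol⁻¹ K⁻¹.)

Q_c = [J]²·[PQ]²·[B]³ / ([G]³·[E]²) = (0.18)²·(0.26)²·(0.26)³ / ((0.067)³·(0.023)²) = 242
ΔG = RT ln(Q_c/K_c) = (8.314 J mol⁻¹ K⁻¹)(290 K) × ln(242/49)
   = (2.411 kJ/mol)(1.597) = 3.85 kJ/mol
ΔG > 0, so the forward reaction is non-spontaneous (proceeds in reverse).

ΔG = 3.85 kJ/mol; the forward reaction is non-spontaneous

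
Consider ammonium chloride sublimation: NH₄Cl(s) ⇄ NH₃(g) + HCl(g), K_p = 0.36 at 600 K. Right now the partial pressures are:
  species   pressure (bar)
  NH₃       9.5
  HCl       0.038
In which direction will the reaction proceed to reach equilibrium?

(NH₄Cl is a pure solid — omitted from Q_p.)
Q_p = P(NH₃)·P(HCl) = (9.5)·(0.038) = 0.36
Q_p = 0.36 = K_p, so the system is already at equilibrium.

neither direction; the system is at equilibrium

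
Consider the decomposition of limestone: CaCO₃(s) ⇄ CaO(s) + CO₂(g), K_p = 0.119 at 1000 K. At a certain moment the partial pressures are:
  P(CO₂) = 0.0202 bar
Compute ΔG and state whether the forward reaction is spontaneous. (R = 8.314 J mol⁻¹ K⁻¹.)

(CaCO₃, CaO are pure solids — omitted from Q_p.)
Q_p = P(CO₂) = 0.0202
ΔG = RT ln(Q_p/K_p) = (8.314 J mol⁻¹ K⁻¹)(1000 K) × ln(0.0202/0.119)
   = (8.314 kJ/mol)(-1.773) = -14.7 kJ/mol
ΔG < 0, so the forward reaction is spontaneous (proceeds forward).

ΔG = -14.7 kJ/mol; the forward reaction is spontaneous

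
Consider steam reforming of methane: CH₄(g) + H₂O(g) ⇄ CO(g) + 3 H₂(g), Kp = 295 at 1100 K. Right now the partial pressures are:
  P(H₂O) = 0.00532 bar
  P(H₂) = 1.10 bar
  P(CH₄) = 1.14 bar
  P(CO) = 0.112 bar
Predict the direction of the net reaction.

Qp = P(CO)·P(H₂)³ / (P(CH₄)·P(H₂O)) = (0.112)·(1.10)³ / ((1.14)·(0.00532)) = 24.6
Qp = 24.6 < Kp = 295, so the forward reaction proceeds.

toward products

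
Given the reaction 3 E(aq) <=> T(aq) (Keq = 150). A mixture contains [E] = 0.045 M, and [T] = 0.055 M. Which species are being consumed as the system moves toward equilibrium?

T (products)

Q = [T] / [E]³ = (0.055) / (0.045)³ = 600
Q = 600 > Keq = 150: net reverse reaction.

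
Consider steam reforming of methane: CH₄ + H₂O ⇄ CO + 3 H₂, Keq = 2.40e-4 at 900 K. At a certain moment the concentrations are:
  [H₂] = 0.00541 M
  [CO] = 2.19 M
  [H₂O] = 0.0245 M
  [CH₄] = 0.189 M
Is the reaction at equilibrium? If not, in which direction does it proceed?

Q = [CO]·[H₂]³ / ([CH₄]·[H₂O]) = (2.19)·(0.00541)³ / ((0.189)·(0.0245)) = 7.49e-5
Q = 7.49e-5 < Keq = 2.40e-4, so the forward reaction proceeds.

forward (toward products)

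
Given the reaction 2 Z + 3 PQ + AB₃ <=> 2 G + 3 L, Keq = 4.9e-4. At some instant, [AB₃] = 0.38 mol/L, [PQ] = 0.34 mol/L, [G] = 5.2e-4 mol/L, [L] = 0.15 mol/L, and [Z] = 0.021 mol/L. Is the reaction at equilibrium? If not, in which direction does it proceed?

in the forward direction

Q = [G]²·[L]³ / ([Z]²·[PQ]³·[AB₃]) = (5.2e-4)²·(0.15)³ / ((0.021)²·(0.34)³·(0.38)) = 1.4e-4
Q = 1.4e-4 < Keq = 4.9e-4, so the forward reaction proceeds.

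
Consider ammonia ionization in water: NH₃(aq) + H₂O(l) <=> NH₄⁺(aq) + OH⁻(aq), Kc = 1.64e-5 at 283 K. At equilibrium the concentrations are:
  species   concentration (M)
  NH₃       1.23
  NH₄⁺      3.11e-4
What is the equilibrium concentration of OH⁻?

[OH⁻] = 0.0649 M

(H₂O is a pure liquid — omitted from Kc.)
At equilibrium, Kc = [NH₄⁺]·[OH⁻] / [NH₃] = 1.64e-5.
(3.11e-4)·([OH⁻]) / (1.23) = 1.64e-5
[OH⁻] = 0.0649 M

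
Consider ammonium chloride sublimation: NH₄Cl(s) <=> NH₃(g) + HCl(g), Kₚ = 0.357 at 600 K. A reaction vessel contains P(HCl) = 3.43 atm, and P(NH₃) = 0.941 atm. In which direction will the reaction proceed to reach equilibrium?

to the left

(NH₄Cl is a pure solid — omitted from Qₚ.)
Qₚ = P(NH₃)·P(HCl) = (0.941)·(3.43) = 3.23
Qₚ = 3.23 > Kₚ = 0.357, so the reverse reaction proceeds.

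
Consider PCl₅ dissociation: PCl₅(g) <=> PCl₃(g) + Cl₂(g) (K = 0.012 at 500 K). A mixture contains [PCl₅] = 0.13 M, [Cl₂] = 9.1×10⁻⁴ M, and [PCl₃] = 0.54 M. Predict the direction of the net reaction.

Q = [PCl₃]·[Cl₂] / [PCl₅] = (0.54)·(9.1×10⁻⁴) / (0.13) = 0.0038
Q = 0.0038 < K = 0.012, so the forward reaction proceeds.

to the right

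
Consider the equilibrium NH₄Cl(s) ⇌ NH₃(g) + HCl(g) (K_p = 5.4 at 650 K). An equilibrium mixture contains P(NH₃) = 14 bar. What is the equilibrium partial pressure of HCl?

(NH₄Cl is a pure solid — omitted from K_p.)
At equilibrium, K_p = P(NH₃)·P(HCl) = 5.4.
(14)·(P(HCl)) = 5.4
P(HCl) = 0.386 = 0.39 bar

P(HCl) = 0.39 bar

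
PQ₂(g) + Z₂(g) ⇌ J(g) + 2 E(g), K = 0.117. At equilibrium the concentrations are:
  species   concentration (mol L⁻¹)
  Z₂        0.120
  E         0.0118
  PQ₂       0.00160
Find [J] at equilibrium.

[J] = 0.161 mol L⁻¹

At equilibrium, K = [J]·[E]² / ([PQ₂]·[Z₂]) = 0.117.
([J])·(0.0118)² / ((0.00160)·(0.120)) = 0.117
[J] = 0.161 mol L⁻¹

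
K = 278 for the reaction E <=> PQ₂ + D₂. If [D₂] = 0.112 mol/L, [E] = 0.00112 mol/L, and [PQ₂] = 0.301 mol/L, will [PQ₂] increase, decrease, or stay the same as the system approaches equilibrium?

increase

Q = [PQ₂]·[D₂] / [E] = (0.301)·(0.112) / (0.00112) = 30.1
Q = 30.1 < K = 278: net forward reaction.
PQ₂ is a product, so it increases.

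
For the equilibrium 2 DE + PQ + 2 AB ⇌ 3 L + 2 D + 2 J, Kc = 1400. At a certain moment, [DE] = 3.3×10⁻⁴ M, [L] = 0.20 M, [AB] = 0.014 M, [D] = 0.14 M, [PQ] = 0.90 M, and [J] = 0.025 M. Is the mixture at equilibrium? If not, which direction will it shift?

Qc = [L]³·[D]²·[J]² / ([DE]²·[PQ]·[AB]²) = (0.20)³·(0.14)²·(0.025)² / ((3.3×10⁻⁴)²·(0.90)·(0.014)²) = 5100
Qc = 5100 > Kc = 1400: net reverse reaction.

no; Q > K, reaction proceeds in reverse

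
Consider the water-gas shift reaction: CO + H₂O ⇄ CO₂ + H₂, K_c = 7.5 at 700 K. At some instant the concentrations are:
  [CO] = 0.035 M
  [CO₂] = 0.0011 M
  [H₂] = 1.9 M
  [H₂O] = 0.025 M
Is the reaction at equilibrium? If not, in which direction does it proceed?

forward (toward products)

Q_c = [CO₂]·[H₂] / ([CO]·[H₂O]) = (0.0011)·(1.9) / ((0.035)·(0.025)) = 2.4
Q_c = 2.4 < K_c = 7.5, so the forward reaction proceeds.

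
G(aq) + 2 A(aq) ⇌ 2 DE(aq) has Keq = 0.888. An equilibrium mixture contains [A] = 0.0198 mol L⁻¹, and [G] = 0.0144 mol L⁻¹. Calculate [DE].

[DE] = 0.00224 mol L⁻¹

At equilibrium, Keq = [DE]² / ([G]·[A]²) = 0.888.
([DE])² / ((0.0144)·(0.0198)²) = 0.888
[DE]² = 5.01×10⁻⁶ ⇒ [DE] = 0.00224 mol L⁻¹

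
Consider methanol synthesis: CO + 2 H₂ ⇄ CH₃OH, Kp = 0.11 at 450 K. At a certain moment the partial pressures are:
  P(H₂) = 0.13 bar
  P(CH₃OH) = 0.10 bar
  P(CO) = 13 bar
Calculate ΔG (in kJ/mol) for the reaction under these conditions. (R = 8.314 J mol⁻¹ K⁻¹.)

ΔG = 5.31 kJ/mol

Qp = P(CH₃OH) / (P(CO)·P(H₂)²) = (0.10) / ((13)·(0.13)²) = 0.455
ΔG = RT ln(Qp/Kp) = (8.314 J mol⁻¹ K⁻¹)(450 K) × ln(0.455/0.11)
   = (3.741 kJ/mol)(1.420) = 5.31 kJ/mol
ΔG > 0, so the forward reaction is non-spontaneous (proceeds in reverse).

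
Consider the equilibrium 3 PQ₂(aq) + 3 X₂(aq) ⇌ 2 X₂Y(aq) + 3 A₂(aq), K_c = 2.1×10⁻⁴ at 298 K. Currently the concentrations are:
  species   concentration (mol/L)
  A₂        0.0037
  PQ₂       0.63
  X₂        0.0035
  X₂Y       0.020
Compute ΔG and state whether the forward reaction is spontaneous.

Q_c = [X₂Y]²·[A₂]³ / ([PQ₂]³·[X₂]³) = (0.020)²·(0.0037)³ / ((0.63)³·(0.0035)³) = 0.00189
ΔG = RT ln(Q_c/K_c) = (8.314 J mol⁻¹ K⁻¹)(298 K) × ln(0.00189/2.1×10⁻⁴)
   = (2.478 kJ/mol)(2.197) = 5.44 kJ/mol
ΔG > 0, so the forward reaction is non-spontaneous (proceeds in reverse).

ΔG = 5.44 kJ/mol; the forward reaction is non-spontaneous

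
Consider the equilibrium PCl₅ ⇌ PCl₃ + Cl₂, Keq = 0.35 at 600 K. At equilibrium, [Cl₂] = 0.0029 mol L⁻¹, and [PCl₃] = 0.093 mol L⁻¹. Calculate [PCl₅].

At equilibrium, Keq = [PCl₃]·[Cl₂] / [PCl₅] = 0.35.
(0.093)·(0.0029) / ([PCl₅]) = 0.35
[PCl₅] = 7.71×10⁻⁴ = 7.7×10⁻⁴ mol L⁻¹

[PCl₅] = 7.7×10⁻⁴ mol L⁻¹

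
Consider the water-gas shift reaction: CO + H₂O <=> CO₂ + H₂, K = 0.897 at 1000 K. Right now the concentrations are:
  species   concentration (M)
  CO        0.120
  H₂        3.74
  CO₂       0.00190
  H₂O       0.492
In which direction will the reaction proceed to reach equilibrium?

forward (toward products)

Q = [CO₂]·[H₂] / ([CO]·[H₂O]) = (0.00190)·(3.74) / ((0.120)·(0.492)) = 0.120
Q = 0.120 < K = 0.897, so the forward reaction proceeds.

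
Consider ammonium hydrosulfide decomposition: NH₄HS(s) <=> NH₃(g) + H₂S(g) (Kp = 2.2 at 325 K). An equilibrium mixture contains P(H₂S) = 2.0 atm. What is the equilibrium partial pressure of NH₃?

(NH₄HS is a pure solid — omitted from Kp.)
At equilibrium, Kp = P(NH₃)·P(H₂S) = 2.2.
(P(NH₃))·(2.0) = 2.2
P(NH₃) = 1.10 = 1.1 atm

P(NH₃) = 1.1 atm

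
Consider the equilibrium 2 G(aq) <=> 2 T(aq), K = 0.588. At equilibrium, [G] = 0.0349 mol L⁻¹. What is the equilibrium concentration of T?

At equilibrium, K = [T]² / [G]² = 0.588.
([T])² / (0.0349)² = 0.588
[T]² = 7.16e-4 ⇒ [T] = 0.0268 mol L⁻¹

[T] = 0.0268 mol L⁻¹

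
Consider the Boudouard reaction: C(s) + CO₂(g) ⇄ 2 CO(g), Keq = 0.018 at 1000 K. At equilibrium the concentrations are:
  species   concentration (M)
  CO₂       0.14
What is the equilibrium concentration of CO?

[CO] = 0.050 M

(C is a pure solid — omitted from Keq.)
At equilibrium, Keq = [CO]² / [CO₂] = 0.018.
([CO])² / (0.14) = 0.018
[CO]² = 0.00252 ⇒ [CO] = 0.050 M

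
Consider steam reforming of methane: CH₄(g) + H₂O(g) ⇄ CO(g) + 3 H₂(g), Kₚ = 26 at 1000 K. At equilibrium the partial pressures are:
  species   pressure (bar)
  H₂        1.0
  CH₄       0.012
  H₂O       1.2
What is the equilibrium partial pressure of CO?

At equilibrium, Kₚ = P(CO)·P(H₂)³ / (P(CH₄)·P(H₂O)) = 26.
(P(CO))·(1.0)³ / ((0.012)·(1.2)) = 26
P(CO) = 0.374 = 0.37 bar

P(CO) = 0.37 bar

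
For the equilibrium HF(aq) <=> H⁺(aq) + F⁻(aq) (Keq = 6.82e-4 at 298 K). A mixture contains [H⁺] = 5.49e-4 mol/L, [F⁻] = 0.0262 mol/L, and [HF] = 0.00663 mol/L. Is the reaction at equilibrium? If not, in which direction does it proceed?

Q = [H⁺]·[F⁻] / [HF] = (5.49e-4)·(0.0262) / (0.00663) = 0.00217
Q = 0.00217 > Keq = 6.82e-4, so the reverse reaction proceeds.

in the reverse direction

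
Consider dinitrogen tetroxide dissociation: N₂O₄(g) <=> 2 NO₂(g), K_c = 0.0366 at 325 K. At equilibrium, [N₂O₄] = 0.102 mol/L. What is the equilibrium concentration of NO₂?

At equilibrium, K_c = [NO₂]² / [N₂O₄] = 0.0366.
([NO₂])² / (0.102) = 0.0366
[NO₂]² = 0.00373 ⇒ [NO₂] = 0.0611 mol/L

[NO₂] = 0.0611 mol/L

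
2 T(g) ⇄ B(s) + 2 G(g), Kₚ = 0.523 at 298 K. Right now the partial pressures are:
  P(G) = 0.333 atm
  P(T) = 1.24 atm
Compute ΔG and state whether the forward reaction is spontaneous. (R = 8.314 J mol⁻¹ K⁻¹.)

ΔG = -4.91 kJ/mol; the forward reaction is spontaneous

(B is a pure solid — omitted from Qₚ.)
Qₚ = P(G)² / P(T)² = (0.333)² / (1.24)² = 0.0721
ΔG = RT ln(Qₚ/Kₚ) = (8.314 J mol⁻¹ K⁻¹)(298 K) × ln(0.0721/0.523)
   = (2.478 kJ/mol)(-1.982) = -4.91 kJ/mol
ΔG < 0, so the forward reaction is spontaneous (proceeds forward).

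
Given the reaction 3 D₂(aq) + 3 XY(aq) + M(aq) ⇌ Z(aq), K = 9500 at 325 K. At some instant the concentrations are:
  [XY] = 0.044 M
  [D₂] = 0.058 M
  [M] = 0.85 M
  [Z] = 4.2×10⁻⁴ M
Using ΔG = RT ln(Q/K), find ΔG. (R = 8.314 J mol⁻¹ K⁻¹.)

ΔG = 3.08 kJ/mol

Q = [Z] / ([D₂]³·[XY]³·[M]) = (4.2×10⁻⁴) / ((0.058)³·(0.044)³·(0.85)) = 29700
ΔG = RT ln(Q/K) = (8.314 J mol⁻¹ K⁻¹)(325 K) × ln(29700/9500)
   = (2.702 kJ/mol)(1.140) = 3.08 kJ/mol
ΔG > 0, so the forward reaction is non-spontaneous (proceeds in reverse).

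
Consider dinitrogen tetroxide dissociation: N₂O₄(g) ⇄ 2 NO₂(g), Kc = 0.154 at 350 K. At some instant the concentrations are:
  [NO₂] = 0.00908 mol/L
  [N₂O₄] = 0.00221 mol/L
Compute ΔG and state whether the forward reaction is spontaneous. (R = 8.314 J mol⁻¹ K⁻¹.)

ΔG = -4.13 kJ/mol; the forward reaction is spontaneous

Qc = [NO₂]² / [N₂O₄] = (0.00908)² / (0.00221) = 0.0373
ΔG = RT ln(Qc/Kc) = (8.314 J mol⁻¹ K⁻¹)(350 K) × ln(0.0373/0.154)
   = (2.910 kJ/mol)(-1.418) = -4.13 kJ/mol
ΔG < 0, so the forward reaction is spontaneous (proceeds forward).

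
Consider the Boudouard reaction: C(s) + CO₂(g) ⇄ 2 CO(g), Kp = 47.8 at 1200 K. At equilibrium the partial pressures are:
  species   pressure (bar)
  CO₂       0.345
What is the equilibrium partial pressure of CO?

P(CO) = 4.06 bar

(C is a pure solid — omitted from Kp.)
At equilibrium, Kp = P(CO)² / P(CO₂) = 47.8.
(P(CO))² / (0.345) = 47.8
P(CO)² = 16.5 ⇒ P(CO) = 4.06 bar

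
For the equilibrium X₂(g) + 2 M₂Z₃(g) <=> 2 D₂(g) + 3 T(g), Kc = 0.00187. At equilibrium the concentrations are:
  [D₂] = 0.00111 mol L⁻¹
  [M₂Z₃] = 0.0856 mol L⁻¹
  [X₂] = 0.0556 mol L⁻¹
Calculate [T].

At equilibrium, Kc = [D₂]²·[T]³ / ([X₂]·[M₂Z₃]²) = 0.00187.
(0.00111)²·([T])³ / ((0.0556)·(0.0856)²) = 0.00187
[T]³ = 0.618 ⇒ [T] = 0.852 mol L⁻¹

[T] = 0.852 mol L⁻¹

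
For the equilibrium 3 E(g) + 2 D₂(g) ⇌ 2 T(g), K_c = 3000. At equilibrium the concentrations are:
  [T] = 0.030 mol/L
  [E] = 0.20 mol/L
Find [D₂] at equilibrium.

At equilibrium, K_c = [T]² / ([E]³·[D₂]²) = 3000.
(0.030)² / ((0.20)³·([D₂])²) = 3000
[D₂]² = 3.75e-5 ⇒ [D₂] = 0.0061 mol/L

[D₂] = 0.0061 mol/L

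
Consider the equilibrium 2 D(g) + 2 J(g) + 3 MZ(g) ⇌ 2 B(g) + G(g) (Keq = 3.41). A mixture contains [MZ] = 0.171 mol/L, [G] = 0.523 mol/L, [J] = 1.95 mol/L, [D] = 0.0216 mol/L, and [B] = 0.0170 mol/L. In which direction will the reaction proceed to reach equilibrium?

Q = [B]²·[G] / ([D]²·[J]²·[MZ]³) = (0.0170)²·(0.523) / ((0.0216)²·(1.95)²·(0.171)³) = 17.0
Q = 17.0 > Keq = 3.41, so the reverse reaction proceeds.

toward reactants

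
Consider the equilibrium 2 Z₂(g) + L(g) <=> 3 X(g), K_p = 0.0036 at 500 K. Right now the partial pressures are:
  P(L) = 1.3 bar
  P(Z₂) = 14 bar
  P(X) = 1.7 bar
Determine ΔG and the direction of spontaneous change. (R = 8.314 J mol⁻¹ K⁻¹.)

ΔG = 6.98 kJ/mol; the forward reaction is non-spontaneous

Q_p = P(X)³ / (P(Z₂)²·P(L)) = (1.7)³ / ((14)²·(1.3)) = 0.0193
ΔG = RT ln(Q_p/K_p) = (8.314 J mol⁻¹ K⁻¹)(500 K) × ln(0.0193/0.0036)
   = (4.157 kJ/mol)(1.679) = 6.98 kJ/mol
ΔG > 0, so the forward reaction is non-spontaneous (proceeds in reverse).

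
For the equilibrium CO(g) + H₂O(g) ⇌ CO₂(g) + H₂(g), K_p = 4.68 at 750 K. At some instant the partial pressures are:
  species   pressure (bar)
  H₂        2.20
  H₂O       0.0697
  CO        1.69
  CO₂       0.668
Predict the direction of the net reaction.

toward reactants

Q_p = P(CO₂)·P(H₂) / (P(CO)·P(H₂O)) = (0.668)·(2.20) / ((1.69)·(0.0697)) = 12.5
Q_p = 12.5 > K_p = 4.68, so the reverse reaction proceeds.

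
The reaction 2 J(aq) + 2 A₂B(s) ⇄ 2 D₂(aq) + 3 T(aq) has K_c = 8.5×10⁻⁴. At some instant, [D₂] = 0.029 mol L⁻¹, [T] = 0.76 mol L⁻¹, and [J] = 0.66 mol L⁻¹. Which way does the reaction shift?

(A₂B is a pure solid — omitted from Q_c.)
Q_c = [D₂]²·[T]³ / [J]² = (0.029)²·(0.76)³ / (0.66)² = 8.5×10⁻⁴
Q_c = 8.5×10⁻⁴ = K_c, so the system is already at equilibrium.

neither direction; the system is at equilibrium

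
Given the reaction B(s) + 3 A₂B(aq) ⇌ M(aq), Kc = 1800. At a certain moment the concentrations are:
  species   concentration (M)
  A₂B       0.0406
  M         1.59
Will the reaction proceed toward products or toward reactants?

in the reverse direction

(B is a pure solid — omitted from Qc.)
Qc = [M] / [A₂B]³ = (1.59) / (0.0406)³ = 23800
Qc = 23800 > Kc = 1800, so the reverse reaction proceeds.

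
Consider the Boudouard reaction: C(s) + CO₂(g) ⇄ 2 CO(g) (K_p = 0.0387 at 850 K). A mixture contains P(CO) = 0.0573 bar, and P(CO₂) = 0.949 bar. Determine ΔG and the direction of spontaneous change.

(C is a pure solid — omitted from Q_p.)
Q_p = P(CO)² / P(CO₂) = (0.0573)² / (0.949) = 0.00346
ΔG = RT ln(Q_p/K_p) = (8.314 J mol⁻¹ K⁻¹)(850 K) × ln(0.00346/0.0387)
   = (7.067 kJ/mol)(-2.415) = -17.1 kJ/mol
ΔG < 0, so the forward reaction is spontaneous (proceeds forward).

ΔG = -17.1 kJ/mol; the forward reaction is spontaneous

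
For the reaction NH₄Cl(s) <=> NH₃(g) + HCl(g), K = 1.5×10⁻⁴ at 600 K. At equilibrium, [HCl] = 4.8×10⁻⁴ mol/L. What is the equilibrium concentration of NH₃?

[NH₃] = 0.31 mol/L

(NH₄Cl is a pure solid — omitted from K.)
At equilibrium, K = [NH₃]·[HCl] = 1.5×10⁻⁴.
([NH₃])·(4.8×10⁻⁴) = 1.5×10⁻⁴
[NH₃] = 0.312 = 0.31 mol/L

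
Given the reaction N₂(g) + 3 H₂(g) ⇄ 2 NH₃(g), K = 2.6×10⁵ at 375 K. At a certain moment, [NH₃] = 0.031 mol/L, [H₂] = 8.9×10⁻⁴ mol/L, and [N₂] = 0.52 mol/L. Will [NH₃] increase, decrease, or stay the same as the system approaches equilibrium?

Q = [NH₃]² / ([N₂]·[H₂]³) = (0.031)² / ((0.52)·(8.9×10⁻⁴)³) = 2.6×10⁶
Q = 2.6×10⁶ > K = 2.6×10⁵: net reverse reaction.
NH₃ is a product, so it decreases.

decrease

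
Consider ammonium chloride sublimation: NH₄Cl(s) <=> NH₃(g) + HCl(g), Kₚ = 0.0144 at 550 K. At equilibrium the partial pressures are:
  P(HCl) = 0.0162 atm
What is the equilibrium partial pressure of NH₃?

P(NH₃) = 0.889 atm

(NH₄Cl is a pure solid — omitted from Kₚ.)
At equilibrium, Kₚ = P(NH₃)·P(HCl) = 0.0144.
(P(NH₃))·(0.0162) = 0.0144
P(NH₃) = 0.889 atm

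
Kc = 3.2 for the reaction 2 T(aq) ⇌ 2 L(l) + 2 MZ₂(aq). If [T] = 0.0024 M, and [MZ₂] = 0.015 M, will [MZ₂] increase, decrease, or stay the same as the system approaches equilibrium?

decrease

(L is a pure liquid — omitted from Qc.)
Qc = [MZ₂]² / [T]² = (0.015)² / (0.0024)² = 39
Qc = 39 > Kc = 3.2: net reverse reaction.
MZ₂ is a product, so it decreases.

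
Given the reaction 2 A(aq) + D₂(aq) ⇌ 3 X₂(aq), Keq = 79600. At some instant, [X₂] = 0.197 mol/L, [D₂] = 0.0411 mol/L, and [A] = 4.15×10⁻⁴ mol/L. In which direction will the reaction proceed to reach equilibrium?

Q = [X₂]³ / ([A]²·[D₂]) = (0.197)³ / ((4.15×10⁻⁴)²·(0.0411)) = 1.08×10⁶
Q = 1.08×10⁶ > Keq = 79600, so the reverse reaction proceeds.

reverse (toward reactants)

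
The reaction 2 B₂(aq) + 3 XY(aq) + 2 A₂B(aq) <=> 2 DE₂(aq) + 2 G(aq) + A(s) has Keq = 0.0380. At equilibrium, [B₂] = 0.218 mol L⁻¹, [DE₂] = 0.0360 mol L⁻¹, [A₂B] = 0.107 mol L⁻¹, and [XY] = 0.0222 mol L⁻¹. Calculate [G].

[G] = 4.18×10⁻⁴ mol L⁻¹

(A is a pure solid — omitted from Keq.)
At equilibrium, Keq = [DE₂]²·[G]² / ([B₂]²·[XY]³·[A₂B]²) = 0.0380.
(0.0360)²·([G])² / ((0.218)²·(0.0222)³·(0.107)²) = 0.0380
[G]² = 1.75×10⁻⁷ ⇒ [G] = 4.18×10⁻⁴ mol L⁻¹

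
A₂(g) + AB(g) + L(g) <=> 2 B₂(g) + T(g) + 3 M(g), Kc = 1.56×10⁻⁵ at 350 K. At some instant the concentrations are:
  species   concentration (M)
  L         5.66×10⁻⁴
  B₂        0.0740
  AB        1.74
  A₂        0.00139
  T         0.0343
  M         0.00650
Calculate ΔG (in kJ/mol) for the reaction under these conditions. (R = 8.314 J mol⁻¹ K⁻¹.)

Qc = [B₂]²·[T]·[M]³ / ([A₂]·[AB]·[L]) = (0.0740)²·(0.0343)·(0.00650)³ / ((0.00139)·(1.74)·(5.66×10⁻⁴)) = 3.77×10⁻⁵
ΔG = RT ln(Qc/Kc) = (8.314 J mol⁻¹ K⁻¹)(350 K) × ln(3.77×10⁻⁵/1.56×10⁻⁵)
   = (2.910 kJ/mol)(0.8824) = 2.57 kJ/mol
ΔG > 0, so the forward reaction is non-spontaneous (proceeds in reverse).

ΔG = 2.57 kJ/mol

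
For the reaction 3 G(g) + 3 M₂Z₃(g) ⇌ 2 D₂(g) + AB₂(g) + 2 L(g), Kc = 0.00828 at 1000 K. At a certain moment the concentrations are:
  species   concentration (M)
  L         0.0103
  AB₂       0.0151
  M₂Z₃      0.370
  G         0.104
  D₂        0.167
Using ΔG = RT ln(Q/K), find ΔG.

ΔG = -19.6 kJ/mol

Qc = [D₂]²·[AB₂]·[L]² / ([G]³·[M₂Z₃]³) = (0.167)²·(0.0151)·(0.0103)² / ((0.104)³·(0.370)³) = 7.84×10⁻⁴
ΔG = RT ln(Qc/Kc) = (8.314 J mol⁻¹ K⁻¹)(1000 K) × ln(7.84×10⁻⁴/0.00828)
   = (8.314 kJ/mol)(-2.357) = -19.6 kJ/mol
ΔG < 0, so the forward reaction is spontaneous (proceeds forward).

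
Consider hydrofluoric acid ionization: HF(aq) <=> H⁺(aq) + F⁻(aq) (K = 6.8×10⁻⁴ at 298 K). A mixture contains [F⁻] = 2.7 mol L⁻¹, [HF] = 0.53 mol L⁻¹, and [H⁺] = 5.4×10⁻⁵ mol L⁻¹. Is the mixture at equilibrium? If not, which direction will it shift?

Q = [H⁺]·[F⁻] / [HF] = (5.4×10⁻⁵)·(2.7) / (0.53) = 2.8×10⁻⁴
Q = 2.8×10⁻⁴ < K = 6.8×10⁻⁴: net forward reaction.

no; Q < K, reaction proceeds forward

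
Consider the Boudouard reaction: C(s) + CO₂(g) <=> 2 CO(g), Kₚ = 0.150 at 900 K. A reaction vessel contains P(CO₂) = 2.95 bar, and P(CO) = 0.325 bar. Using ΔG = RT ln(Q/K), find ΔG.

(C is a pure solid — omitted from Qₚ.)
Qₚ = P(CO)² / P(CO₂) = (0.325)² / (2.95) = 0.0358
ΔG = RT ln(Qₚ/Kₚ) = (8.314 J mol⁻¹ K⁻¹)(900 K) × ln(0.0358/0.150)
   = (7.483 kJ/mol)(-1.433) = -10.7 kJ/mol
ΔG < 0, so the forward reaction is spontaneous (proceeds forward).

ΔG = -10.7 kJ/mol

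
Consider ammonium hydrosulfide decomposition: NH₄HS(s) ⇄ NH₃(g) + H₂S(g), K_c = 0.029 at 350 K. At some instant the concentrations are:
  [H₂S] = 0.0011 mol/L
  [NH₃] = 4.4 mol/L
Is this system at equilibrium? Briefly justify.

no; Q < K, reaction proceeds forward

(NH₄HS is a pure solid — omitted from Q_c.)
Q_c = [NH₃]·[H₂S] = (4.4)·(0.0011) = 0.0048
Q_c = 0.0048 < K_c = 0.029: net forward reaction.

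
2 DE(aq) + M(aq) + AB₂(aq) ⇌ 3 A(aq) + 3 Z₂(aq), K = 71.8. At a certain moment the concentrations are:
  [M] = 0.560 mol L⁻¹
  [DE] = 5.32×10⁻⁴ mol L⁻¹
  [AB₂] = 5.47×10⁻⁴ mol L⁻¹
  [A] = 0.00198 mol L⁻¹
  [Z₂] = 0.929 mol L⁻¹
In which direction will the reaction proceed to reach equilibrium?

no net change (already at equilibrium)

Q = [A]³·[Z₂]³ / ([DE]²·[M]·[AB₂]) = (0.00198)³·(0.929)³ / ((5.32×10⁻⁴)²·(0.560)·(5.47×10⁻⁴)) = 71.8
Q = 71.8 = K, so the system is already at equilibrium.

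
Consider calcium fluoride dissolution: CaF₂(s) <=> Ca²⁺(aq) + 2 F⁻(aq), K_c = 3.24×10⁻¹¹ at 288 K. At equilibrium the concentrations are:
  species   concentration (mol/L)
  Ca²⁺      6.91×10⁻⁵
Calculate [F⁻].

[F⁻] = 6.85×10⁻⁴ mol/L

(CaF₂ is a pure solid — omitted from K_c.)
At equilibrium, K_c = [Ca²⁺]·[F⁻]² = 3.24×10⁻¹¹.
(6.91×10⁻⁵)·([F⁻])² = 3.24×10⁻¹¹
[F⁻]² = 4.69×10⁻⁷ ⇒ [F⁻] = 6.85×10⁻⁴ mol/L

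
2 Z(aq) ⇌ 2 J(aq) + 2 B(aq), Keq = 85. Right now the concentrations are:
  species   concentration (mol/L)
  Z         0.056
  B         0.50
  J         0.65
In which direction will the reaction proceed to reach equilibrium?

forward (toward products)

Q = [J]²·[B]² / [Z]² = (0.65)²·(0.50)² / (0.056)² = 34
Q = 34 < Keq = 85, so the forward reaction proceeds.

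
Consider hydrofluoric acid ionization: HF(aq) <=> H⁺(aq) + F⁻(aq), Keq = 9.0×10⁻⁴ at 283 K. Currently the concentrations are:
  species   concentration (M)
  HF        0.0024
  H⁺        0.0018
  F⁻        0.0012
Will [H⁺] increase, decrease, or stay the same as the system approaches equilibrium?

stay the same

Q = [H⁺]·[F⁻] / [HF] = (0.0018)·(0.0012) / (0.0024) = 9.0×10⁻⁴
Q = 9.0×10⁻⁴ = Keq; the system is at equilibrium.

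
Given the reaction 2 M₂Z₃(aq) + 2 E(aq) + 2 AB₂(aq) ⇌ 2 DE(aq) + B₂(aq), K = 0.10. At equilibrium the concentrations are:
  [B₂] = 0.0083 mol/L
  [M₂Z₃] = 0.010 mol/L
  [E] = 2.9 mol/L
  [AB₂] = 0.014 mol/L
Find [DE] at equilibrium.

At equilibrium, K = [DE]²·[B₂] / ([M₂Z₃]²·[E]²·[AB₂]²) = 0.10.
([DE])²·(0.0083) / ((0.010)²·(2.9)²·(0.014)²) = 0.10
[DE]² = 1.99×10⁻⁶ ⇒ [DE] = 0.0014 mol/L

[DE] = 0.0014 mol/L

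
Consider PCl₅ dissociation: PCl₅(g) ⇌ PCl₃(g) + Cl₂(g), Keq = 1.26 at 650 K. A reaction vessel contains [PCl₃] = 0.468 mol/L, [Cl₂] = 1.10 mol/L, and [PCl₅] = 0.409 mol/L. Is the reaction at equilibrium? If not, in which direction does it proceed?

at equilibrium

Q = [PCl₃]·[Cl₂] / [PCl₅] = (0.468)·(1.10) / (0.409) = 1.26
Q = 1.26 = Keq, so the system is already at equilibrium.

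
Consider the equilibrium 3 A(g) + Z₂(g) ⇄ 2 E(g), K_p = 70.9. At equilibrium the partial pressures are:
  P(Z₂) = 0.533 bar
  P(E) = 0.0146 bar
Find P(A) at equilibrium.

P(A) = 0.0178 bar

At equilibrium, K_p = P(E)² / (P(A)³·P(Z₂)) = 70.9.
(0.0146)² / ((P(A))³·(0.533)) = 70.9
P(A)³ = 5.64×10⁻⁶ ⇒ P(A) = 0.0178 bar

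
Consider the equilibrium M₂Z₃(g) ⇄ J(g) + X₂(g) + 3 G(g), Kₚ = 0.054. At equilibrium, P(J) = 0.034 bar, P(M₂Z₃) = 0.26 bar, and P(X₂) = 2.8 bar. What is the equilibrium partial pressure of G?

P(G) = 0.53 bar

At equilibrium, Kₚ = P(J)·P(X₂)·P(G)³ / P(M₂Z₃) = 0.054.
(0.034)·(2.8)·(P(G))³ / (0.26) = 0.054
P(G)³ = 0.147 ⇒ P(G) = 0.53 bar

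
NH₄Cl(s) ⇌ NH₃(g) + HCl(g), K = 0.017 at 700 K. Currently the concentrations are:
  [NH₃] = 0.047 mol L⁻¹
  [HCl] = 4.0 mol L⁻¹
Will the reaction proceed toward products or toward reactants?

(NH₄Cl is a pure solid — omitted from Q.)
Q = [NH₃]·[HCl] = (0.047)·(4.0) = 0.19
Q = 0.19 > K = 0.017, so the reverse reaction proceeds.

toward reactants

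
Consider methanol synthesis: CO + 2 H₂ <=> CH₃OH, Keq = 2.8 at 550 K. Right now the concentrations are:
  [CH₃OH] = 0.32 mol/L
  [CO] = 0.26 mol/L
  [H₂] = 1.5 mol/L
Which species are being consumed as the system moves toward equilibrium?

CO, H₂ (reactants)

Q = [CH₃OH] / ([CO]·[H₂]²) = (0.32) / ((0.26)·(1.5)²) = 0.55
Q = 0.55 < Keq = 2.8: net forward reaction.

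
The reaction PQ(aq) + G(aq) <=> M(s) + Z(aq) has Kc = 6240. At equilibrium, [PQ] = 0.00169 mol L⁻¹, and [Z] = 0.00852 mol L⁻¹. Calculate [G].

[G] = 8.08e-4 mol L⁻¹

(M is a pure solid — omitted from Kc.)
At equilibrium, Kc = [Z] / ([PQ]·[G]) = 6240.
(0.00852) / ((0.00169)·([G])) = 6240
[G] = 8.08e-4 mol L⁻¹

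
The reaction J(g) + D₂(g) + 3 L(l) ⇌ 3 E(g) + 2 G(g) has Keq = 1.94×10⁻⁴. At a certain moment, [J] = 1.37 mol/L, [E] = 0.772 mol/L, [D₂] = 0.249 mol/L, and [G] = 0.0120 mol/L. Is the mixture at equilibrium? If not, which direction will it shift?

yes, at equilibrium

(L is a pure liquid — omitted from Q.)
Q = [E]³·[G]² / ([J]·[D₂]) = (0.772)³·(0.0120)² / ((1.37)·(0.249)) = 1.94×10⁻⁴
Q = 1.94×10⁻⁴ = Keq; the system is at equilibrium.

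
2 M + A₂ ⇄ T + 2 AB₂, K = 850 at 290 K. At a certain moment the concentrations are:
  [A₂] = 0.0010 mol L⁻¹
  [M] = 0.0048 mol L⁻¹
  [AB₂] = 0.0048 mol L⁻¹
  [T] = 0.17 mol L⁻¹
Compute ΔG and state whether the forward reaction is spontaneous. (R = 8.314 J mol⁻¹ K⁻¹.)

Q = [T]·[AB₂]² / ([M]²·[A₂]) = (0.17)·(0.0048)² / ((0.0048)²·(0.0010)) = 170
ΔG = RT ln(Q/K) = (8.314 J mol⁻¹ K⁻¹)(290 K) × ln(170/850)
   = (2.411 kJ/mol)(-1.609) = -3.88 kJ/mol
ΔG < 0, so the forward reaction is spontaneous (proceeds forward).

ΔG = -3.88 kJ/mol; the forward reaction is spontaneous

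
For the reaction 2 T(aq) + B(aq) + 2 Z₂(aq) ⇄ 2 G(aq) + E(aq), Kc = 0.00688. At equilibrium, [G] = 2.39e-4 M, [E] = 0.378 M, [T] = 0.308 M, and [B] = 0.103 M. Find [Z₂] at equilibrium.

At equilibrium, Kc = [G]²·[E] / ([T]²·[B]·[Z₂]²) = 0.00688.
(2.39e-4)²·(0.378) / ((0.308)²·(0.103)·([Z₂])²) = 0.00688
[Z₂]² = 3.21e-4 ⇒ [Z₂] = 0.0179 M

[Z₂] = 0.0179 M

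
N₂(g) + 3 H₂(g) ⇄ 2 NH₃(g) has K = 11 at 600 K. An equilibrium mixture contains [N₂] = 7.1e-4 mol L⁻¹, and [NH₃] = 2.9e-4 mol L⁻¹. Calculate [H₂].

At equilibrium, K = [NH₃]² / ([N₂]·[H₂]³) = 11.
(2.9e-4)² / ((7.1e-4)·([H₂])³) = 11
[H₂]³ = 1.08e-5 ⇒ [H₂] = 0.022 mol L⁻¹

[H₂] = 0.022 mol L⁻¹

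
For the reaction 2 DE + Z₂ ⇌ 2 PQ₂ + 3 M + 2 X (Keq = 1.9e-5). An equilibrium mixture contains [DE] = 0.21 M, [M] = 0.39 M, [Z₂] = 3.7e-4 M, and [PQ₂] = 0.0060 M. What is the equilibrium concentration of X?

At equilibrium, Keq = [PQ₂]²·[M]³·[X]² / ([DE]²·[Z₂]) = 1.9e-5.
(0.0060)²·(0.39)³·([X])² / ((0.21)²·(3.7e-4)) = 1.9e-5
[X]² = 1.45e-4 ⇒ [X] = 0.012 M

[X] = 0.012 M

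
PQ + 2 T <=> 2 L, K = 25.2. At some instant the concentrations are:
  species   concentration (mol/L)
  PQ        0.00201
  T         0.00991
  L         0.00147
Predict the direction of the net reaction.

forward (toward products)

Q = [L]² / ([PQ]·[T]²) = (0.00147)² / ((0.00201)·(0.00991)²) = 10.9
Q = 10.9 < K = 25.2, so the forward reaction proceeds.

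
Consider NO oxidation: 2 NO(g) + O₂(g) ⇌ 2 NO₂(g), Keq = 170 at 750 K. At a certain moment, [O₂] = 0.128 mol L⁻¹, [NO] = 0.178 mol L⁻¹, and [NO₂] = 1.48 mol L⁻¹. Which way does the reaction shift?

Q = [NO₂]² / ([NO]²·[O₂]) = (1.48)² / ((0.178)²·(0.128)) = 540
Q = 540 > Keq = 170, so the reverse reaction proceeds.

in the reverse direction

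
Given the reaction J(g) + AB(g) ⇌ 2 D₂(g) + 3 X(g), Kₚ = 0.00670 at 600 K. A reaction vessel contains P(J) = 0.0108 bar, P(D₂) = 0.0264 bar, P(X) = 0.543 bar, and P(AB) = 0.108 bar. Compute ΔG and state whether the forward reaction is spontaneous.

ΔG = 13.3 kJ/mol; the forward reaction is non-spontaneous

Qₚ = P(D₂)²·P(X)³ / (P(J)·P(AB)) = (0.0264)²·(0.543)³ / ((0.0108)·(0.108)) = 0.0957
ΔG = RT ln(Qₚ/Kₚ) = (8.314 J mol⁻¹ K⁻¹)(600 K) × ln(0.0957/0.00670)
   = (4.988 kJ/mol)(2.659) = 13.3 kJ/mol
ΔG > 0, so the forward reaction is non-spontaneous (proceeds in reverse).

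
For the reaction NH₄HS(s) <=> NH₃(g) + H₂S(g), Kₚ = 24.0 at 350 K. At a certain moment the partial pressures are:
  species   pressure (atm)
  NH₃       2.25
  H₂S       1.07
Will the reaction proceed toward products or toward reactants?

toward products

(NH₄HS is a pure solid — omitted from Qₚ.)
Qₚ = P(NH₃)·P(H₂S) = (2.25)·(1.07) = 2.41
Qₚ = 2.41 < Kₚ = 24.0, so the forward reaction proceeds.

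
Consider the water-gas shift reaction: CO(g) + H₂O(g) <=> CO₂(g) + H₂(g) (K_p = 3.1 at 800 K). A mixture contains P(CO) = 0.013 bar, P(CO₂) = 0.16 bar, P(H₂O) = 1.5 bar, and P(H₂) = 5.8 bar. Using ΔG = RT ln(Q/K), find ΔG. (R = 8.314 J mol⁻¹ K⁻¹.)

Q_p = P(CO₂)·P(H₂) / (P(CO)·P(H₂O)) = (0.16)·(5.8) / ((0.013)·(1.5)) = 47.6
ΔG = RT ln(Q_p/K_p) = (8.314 J mol⁻¹ K⁻¹)(800 K) × ln(47.6/3.1)
   = (6.651 kJ/mol)(2.731) = 18.2 kJ/mol
ΔG > 0, so the forward reaction is non-spontaneous (proceeds in reverse).

ΔG = 18.2 kJ/mol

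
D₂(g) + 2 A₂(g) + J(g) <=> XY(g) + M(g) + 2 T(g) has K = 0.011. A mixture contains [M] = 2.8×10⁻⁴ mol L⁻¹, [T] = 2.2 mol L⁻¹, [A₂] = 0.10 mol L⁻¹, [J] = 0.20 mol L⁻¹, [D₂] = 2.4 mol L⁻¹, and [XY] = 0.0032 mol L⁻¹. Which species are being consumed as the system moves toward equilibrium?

D₂, A₂, J (reactants)

Q = [XY]·[M]·[T]² / ([D₂]·[A₂]²·[J]) = (0.0032)·(2.8×10⁻⁴)·(2.2)² / ((2.4)·(0.10)²·(0.20)) = 9.0×10⁻⁴
Q = 9.0×10⁻⁴ < K = 0.011: net forward reaction.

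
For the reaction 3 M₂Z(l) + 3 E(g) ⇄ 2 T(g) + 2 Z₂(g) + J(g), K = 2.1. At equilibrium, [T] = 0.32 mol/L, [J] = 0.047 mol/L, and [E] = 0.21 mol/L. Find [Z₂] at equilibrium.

[Z₂] = 2.0 mol/L

(M₂Z is a pure liquid — omitted from K.)
At equilibrium, K = [T]²·[Z₂]²·[J] / [E]³ = 2.1.
(0.32)²·([Z₂])²·(0.047) / (0.21)³ = 2.1
[Z₂]² = 4.04 ⇒ [Z₂] = 2.0 mol/L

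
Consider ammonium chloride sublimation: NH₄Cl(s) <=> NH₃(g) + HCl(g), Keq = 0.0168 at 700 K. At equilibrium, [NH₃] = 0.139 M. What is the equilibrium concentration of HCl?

(NH₄Cl is a pure solid — omitted from Keq.)
At equilibrium, Keq = [NH₃]·[HCl] = 0.0168.
(0.139)·([HCl]) = 0.0168
[HCl] = 0.121 M

[HCl] = 0.121 M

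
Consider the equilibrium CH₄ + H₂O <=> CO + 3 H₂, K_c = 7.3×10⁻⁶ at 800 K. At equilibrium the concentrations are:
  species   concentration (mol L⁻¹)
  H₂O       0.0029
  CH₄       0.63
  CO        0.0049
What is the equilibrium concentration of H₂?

[H₂] = 0.014 mol L⁻¹

At equilibrium, K_c = [CO]·[H₂]³ / ([CH₄]·[H₂O]) = 7.3×10⁻⁶.
(0.0049)·([H₂])³ / ((0.63)·(0.0029)) = 7.3×10⁻⁶
[H₂]³ = 2.72×10⁻⁶ ⇒ [H₂] = 0.014 mol L⁻¹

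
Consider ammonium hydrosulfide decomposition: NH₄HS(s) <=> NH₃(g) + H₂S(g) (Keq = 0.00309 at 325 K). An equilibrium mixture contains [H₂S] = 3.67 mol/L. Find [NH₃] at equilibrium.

[NH₃] = 8.42×10⁻⁴ mol/L

(NH₄HS is a pure solid — omitted from Keq.)
At equilibrium, Keq = [NH₃]·[H₂S] = 0.00309.
([NH₃])·(3.67) = 0.00309
[NH₃] = 8.42×10⁻⁴ mol/L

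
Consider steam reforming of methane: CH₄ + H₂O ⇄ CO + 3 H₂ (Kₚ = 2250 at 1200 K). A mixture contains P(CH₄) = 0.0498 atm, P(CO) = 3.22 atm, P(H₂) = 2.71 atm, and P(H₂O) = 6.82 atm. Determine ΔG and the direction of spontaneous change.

ΔG = -24.7 kJ/mol; the forward reaction is spontaneous

Qₚ = P(CO)·P(H₂)³ / (P(CH₄)·P(H₂O)) = (3.22)·(2.71)³ / ((0.0498)·(6.82)) = 189
ΔG = RT ln(Qₚ/Kₚ) = (8.314 J mol⁻¹ K⁻¹)(1200 K) × ln(189/2250)
   = (9.977 kJ/mol)(-2.477) = -24.7 kJ/mol
ΔG < 0, so the forward reaction is spontaneous (proceeds forward).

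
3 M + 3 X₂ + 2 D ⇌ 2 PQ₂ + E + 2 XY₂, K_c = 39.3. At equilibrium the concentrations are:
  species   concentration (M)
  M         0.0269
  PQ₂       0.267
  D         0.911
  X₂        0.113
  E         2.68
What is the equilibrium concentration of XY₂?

[XY₂] = 0.00219 M

At equilibrium, K_c = [PQ₂]²·[E]·[XY₂]² / ([M]³·[X₂]³·[D]²) = 39.3.
(0.267)²·(2.68)·([XY₂])² / ((0.0269)³·(0.113)³·(0.911)²) = 39.3
[XY₂]² = 4.79e-6 ⇒ [XY₂] = 0.00219 M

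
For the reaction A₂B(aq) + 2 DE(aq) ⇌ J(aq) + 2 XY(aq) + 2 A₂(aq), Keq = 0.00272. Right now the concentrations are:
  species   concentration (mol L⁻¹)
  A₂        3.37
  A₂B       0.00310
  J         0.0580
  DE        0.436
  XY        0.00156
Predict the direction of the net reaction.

no net change (already at equilibrium)

Q = [J]·[XY]²·[A₂]² / ([A₂B]·[DE]²) = (0.0580)·(0.00156)²·(3.37)² / ((0.00310)·(0.436)²) = 0.00272
Q = 0.00272 = Keq, so the system is already at equilibrium.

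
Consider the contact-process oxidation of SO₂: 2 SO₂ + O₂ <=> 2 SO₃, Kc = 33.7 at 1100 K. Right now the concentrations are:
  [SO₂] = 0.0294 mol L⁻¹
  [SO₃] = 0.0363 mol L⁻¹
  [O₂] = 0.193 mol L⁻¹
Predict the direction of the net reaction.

toward products

Qc = [SO₃]² / ([SO₂]²·[O₂]) = (0.0363)² / ((0.0294)²·(0.193)) = 7.90
Qc = 7.90 < Kc = 33.7, so the forward reaction proceeds.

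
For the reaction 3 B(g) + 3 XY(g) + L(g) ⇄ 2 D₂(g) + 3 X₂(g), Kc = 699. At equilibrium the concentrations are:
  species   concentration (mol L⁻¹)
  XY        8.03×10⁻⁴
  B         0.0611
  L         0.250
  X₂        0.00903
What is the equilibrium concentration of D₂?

At equilibrium, Kc = [D₂]²·[X₂]³ / ([B]³·[XY]³·[L]) = 699.
([D₂])²·(0.00903)³ / ((0.0611)³·(8.03×10⁻⁴)³·(0.250)) = 699
[D₂]² = 2.80×10⁻⁵ ⇒ [D₂] = 0.00529 mol L⁻¹

[D₂] = 0.00529 mol L⁻¹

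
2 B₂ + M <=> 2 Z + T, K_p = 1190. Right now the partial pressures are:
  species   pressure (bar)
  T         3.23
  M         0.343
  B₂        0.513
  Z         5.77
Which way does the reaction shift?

Q_p = P(Z)²·P(T) / (P(B₂)²·P(M)) = (5.77)²·(3.23) / ((0.513)²·(0.343)) = 1190
Q_p = 1190 = K_p, so the system is already at equilibrium.

at equilibrium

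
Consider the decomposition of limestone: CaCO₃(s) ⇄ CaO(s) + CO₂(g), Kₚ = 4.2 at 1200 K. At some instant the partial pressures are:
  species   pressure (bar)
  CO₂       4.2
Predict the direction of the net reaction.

(CaCO₃, CaO are pure solids — omitted from Qₚ.)
Qₚ = P(CO₂) = 4.2
Qₚ = 4.2 = Kₚ, so the system is already at equilibrium.

neither direction; the system is at equilibrium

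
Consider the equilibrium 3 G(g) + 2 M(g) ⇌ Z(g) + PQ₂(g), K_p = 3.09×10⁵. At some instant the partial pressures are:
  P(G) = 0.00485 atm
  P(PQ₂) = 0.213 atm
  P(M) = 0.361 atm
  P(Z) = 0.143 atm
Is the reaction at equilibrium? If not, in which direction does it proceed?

in the reverse direction

Q_p = P(Z)·P(PQ₂) / (P(G)³·P(M)²) = (0.143)·(0.213) / ((0.00485)³·(0.361)²) = 2.05×10⁶
Q_p = 2.05×10⁶ > K_p = 3.09×10⁵, so the reverse reaction proceeds.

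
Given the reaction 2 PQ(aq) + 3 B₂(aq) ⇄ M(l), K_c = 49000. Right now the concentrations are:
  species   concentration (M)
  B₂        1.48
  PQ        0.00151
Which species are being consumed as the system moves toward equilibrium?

M (products)

(M is a pure liquid — omitted from Q_c.)
Q_c = 1 / ([PQ]²·[B₂]³) = 1 / ((0.00151)²·(1.48)³) = 1.35×10⁵
Q_c = 1.35×10⁵ > K_c = 49000: net reverse reaction.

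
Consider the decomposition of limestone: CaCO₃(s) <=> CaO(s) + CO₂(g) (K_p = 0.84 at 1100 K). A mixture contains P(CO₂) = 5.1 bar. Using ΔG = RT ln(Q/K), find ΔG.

(CaCO₃, CaO are pure solids — omitted from Q_p.)
Q_p = P(CO₂) = 5.10
ΔG = RT ln(Q_p/K_p) = (8.314 J mol⁻¹ K⁻¹)(1100 K) × ln(5.10/0.84)
   = (9.145 kJ/mol)(1.804) = 16.5 kJ/mol
ΔG > 0, so the forward reaction is non-spontaneous (proceeds in reverse).

ΔG = 16.5 kJ/mol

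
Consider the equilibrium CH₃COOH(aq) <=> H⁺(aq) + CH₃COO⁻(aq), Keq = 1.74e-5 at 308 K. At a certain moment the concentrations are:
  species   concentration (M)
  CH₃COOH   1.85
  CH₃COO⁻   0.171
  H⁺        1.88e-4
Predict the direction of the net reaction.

neither direction; the system is at equilibrium

Q = [H⁺]·[CH₃COO⁻] / [CH₃COOH] = (1.88e-4)·(0.171) / (1.85) = 1.74e-5
Q = 1.74e-5 = Keq, so the system is already at equilibrium.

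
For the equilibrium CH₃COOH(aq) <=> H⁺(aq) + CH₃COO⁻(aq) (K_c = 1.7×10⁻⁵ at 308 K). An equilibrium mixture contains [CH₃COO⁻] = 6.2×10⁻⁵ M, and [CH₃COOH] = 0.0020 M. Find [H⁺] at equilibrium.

[H⁺] = 5.5×10⁻⁴ M

At equilibrium, K_c = [H⁺]·[CH₃COO⁻] / [CH₃COOH] = 1.7×10⁻⁵.
([H⁺])·(6.2×10⁻⁵) / (0.0020) = 1.7×10⁻⁵
[H⁺] = 5.48×10⁻⁴ = 5.5×10⁻⁴ M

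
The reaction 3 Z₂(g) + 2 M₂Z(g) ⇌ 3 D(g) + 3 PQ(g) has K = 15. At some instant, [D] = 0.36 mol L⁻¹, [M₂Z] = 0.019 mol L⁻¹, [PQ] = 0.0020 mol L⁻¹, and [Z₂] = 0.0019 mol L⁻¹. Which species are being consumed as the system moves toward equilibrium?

Q = [D]³·[PQ]³ / ([Z₂]³·[M₂Z]²) = (0.36)³·(0.0020)³ / ((0.0019)³·(0.019)²) = 150
Q = 150 > K = 15: net reverse reaction.

D, PQ (products)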